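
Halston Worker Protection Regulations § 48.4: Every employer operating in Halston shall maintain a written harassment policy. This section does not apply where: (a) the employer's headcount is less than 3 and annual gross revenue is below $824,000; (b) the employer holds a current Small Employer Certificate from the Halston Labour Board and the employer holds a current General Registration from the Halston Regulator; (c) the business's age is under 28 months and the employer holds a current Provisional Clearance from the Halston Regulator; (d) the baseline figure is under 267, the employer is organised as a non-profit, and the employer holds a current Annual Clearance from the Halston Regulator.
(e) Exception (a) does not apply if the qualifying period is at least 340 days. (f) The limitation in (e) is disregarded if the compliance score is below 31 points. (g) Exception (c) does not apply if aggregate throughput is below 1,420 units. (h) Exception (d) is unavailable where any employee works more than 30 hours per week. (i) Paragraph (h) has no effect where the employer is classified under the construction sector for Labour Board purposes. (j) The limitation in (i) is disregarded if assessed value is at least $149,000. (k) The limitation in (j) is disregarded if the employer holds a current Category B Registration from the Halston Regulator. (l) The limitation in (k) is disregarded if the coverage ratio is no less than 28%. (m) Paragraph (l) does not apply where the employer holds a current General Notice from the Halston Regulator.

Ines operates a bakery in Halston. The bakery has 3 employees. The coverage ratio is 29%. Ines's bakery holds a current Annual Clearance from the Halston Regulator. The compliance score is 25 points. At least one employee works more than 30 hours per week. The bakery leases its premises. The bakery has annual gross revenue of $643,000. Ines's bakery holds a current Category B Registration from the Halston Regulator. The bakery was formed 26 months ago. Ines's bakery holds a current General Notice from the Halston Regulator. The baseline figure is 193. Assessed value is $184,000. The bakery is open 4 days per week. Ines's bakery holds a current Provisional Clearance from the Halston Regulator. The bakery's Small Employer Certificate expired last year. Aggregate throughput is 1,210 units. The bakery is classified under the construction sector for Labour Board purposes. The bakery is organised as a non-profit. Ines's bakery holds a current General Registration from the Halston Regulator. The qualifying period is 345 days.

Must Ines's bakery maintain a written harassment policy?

Exception (a) does not apply: the employer's headcount is 3, not less than 3.
Exception (b) fails — the Small Employer Certificate has expired.
Exception (c)'s conditions are all satisfied: the business's age is 26 months, under the 28 months limit; a current Provisional Clearance is held. But: (g) operates against (c): aggregate throughput is 1,210 units, below the 1,420 units limit. Exception (c) does not apply.
All of (d)'s requirements are met (the baseline figure is 193, under the 267 limit; the employer is a non-profit; a current Annual Clearance is held). As to paragraphs (h)–(m): (h) would limit (d) — at least one employee exceeds 30 hours/week — but (i) sets (h) aside: (i) operates against (h): the bakery is classified under the construction sector. (j) is triggered (assessed value is $184,000, meeting the $149,000 threshold), but is displaced by (k): (k) operates against (j): a current Category B Registration is held. (l) would limit (k) — the coverage ratio is 29%, meeting the 28% threshold — but (m) sets (l) aside: (m) applies — a current General Notice is held. (d) remains available.

No — exception (d) applies; Ines's bakery is not required to maintain a written harassment policy.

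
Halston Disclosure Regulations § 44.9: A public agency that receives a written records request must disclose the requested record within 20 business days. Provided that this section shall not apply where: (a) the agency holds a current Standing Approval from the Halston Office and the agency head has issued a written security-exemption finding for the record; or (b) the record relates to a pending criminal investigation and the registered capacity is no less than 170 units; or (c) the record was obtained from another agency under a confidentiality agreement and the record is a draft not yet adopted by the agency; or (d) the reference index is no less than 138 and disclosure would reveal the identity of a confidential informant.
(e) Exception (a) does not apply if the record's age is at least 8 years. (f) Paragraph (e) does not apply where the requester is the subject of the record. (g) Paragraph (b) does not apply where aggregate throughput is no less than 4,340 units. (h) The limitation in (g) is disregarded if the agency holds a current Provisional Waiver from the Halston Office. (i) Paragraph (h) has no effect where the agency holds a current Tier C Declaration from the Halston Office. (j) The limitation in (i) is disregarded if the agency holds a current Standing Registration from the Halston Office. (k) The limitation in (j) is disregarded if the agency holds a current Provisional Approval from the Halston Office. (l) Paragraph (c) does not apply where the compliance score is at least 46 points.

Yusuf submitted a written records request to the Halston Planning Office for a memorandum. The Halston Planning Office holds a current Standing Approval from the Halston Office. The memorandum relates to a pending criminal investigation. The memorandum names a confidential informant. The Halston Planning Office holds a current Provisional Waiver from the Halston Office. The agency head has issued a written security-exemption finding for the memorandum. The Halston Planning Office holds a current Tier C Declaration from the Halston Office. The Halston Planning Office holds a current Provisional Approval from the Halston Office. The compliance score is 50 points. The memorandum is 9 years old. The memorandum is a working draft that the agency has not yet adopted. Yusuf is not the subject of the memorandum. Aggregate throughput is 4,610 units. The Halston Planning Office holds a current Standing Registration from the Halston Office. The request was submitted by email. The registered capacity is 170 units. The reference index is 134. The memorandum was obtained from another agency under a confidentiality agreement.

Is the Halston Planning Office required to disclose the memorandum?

Yes — the Halston Planning Office must disclose the memorandum.

Exception (a): a current Standing Approval is held; a written security-exemption finding has been issued — every condition holds. But: (e) applies — the record's age is 9 years, meeting the 8 years threshold. (f), which would lift (e), does not operate here — Yusuf is not the subject of the memorandum. (a) is therefore removed.
Exception (b)'s conditions are all satisfied: the memorandum relates to a pending investigation; the registered capacity is 170 units, meeting the 170 units threshold. However, paragraphs (g)–(k) must be considered: (g) operates — aggregate throughput is 4,610 units, meeting the 4,340 units threshold. (h) is triggered (a current Provisional Waiver is held), but is itself disapplied by (i): (i) is triggered — a current Tier C Declaration is held. (j) operates (a current Standing Registration is held), but yields to (k): (k) is engaged — a current Provisional Approval is held. So (b) is unavailable.
Exception (c) is satisfied on its face — the memorandum was obtained under a confidentiality agreement; the memorandum is an unadopted draft. However, paragraph (l) must be considered: (l) operates — the compliance score is 50 points, meeting the 46 points threshold. (c) is therefore removed.
Exception (d) fails — the reference index is 134, short of 138.
No exception applies. The general rule governs.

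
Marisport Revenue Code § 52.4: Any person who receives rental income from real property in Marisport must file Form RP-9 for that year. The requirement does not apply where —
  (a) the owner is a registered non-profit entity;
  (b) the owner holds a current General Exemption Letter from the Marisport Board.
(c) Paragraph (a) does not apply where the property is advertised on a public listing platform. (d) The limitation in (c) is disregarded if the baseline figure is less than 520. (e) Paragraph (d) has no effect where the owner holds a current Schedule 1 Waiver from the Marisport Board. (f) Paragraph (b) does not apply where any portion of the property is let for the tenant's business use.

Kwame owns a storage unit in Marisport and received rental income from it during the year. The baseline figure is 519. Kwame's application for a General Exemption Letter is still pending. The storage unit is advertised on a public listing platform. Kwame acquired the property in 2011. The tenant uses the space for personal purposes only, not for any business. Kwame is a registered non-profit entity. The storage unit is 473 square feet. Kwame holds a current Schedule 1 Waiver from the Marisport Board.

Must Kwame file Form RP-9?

Exception (a): Kwame is a registered non-profit — every condition holds. Turning to paragraphs (c)–(e): (c) operates against (a): the property is publicly advertised. (d) is triggered (the baseline figure is 519, less than the 520 limit), but is overridden by (e): (e) operates against (d): a current Schedule 1 Waiver is held. So (a) is unavailable.
Exception (b) fails — no current General Exemption Letter is held.
Every exception is unavailable, so the rule governs.

Yes — Kwame must file Form RP-9.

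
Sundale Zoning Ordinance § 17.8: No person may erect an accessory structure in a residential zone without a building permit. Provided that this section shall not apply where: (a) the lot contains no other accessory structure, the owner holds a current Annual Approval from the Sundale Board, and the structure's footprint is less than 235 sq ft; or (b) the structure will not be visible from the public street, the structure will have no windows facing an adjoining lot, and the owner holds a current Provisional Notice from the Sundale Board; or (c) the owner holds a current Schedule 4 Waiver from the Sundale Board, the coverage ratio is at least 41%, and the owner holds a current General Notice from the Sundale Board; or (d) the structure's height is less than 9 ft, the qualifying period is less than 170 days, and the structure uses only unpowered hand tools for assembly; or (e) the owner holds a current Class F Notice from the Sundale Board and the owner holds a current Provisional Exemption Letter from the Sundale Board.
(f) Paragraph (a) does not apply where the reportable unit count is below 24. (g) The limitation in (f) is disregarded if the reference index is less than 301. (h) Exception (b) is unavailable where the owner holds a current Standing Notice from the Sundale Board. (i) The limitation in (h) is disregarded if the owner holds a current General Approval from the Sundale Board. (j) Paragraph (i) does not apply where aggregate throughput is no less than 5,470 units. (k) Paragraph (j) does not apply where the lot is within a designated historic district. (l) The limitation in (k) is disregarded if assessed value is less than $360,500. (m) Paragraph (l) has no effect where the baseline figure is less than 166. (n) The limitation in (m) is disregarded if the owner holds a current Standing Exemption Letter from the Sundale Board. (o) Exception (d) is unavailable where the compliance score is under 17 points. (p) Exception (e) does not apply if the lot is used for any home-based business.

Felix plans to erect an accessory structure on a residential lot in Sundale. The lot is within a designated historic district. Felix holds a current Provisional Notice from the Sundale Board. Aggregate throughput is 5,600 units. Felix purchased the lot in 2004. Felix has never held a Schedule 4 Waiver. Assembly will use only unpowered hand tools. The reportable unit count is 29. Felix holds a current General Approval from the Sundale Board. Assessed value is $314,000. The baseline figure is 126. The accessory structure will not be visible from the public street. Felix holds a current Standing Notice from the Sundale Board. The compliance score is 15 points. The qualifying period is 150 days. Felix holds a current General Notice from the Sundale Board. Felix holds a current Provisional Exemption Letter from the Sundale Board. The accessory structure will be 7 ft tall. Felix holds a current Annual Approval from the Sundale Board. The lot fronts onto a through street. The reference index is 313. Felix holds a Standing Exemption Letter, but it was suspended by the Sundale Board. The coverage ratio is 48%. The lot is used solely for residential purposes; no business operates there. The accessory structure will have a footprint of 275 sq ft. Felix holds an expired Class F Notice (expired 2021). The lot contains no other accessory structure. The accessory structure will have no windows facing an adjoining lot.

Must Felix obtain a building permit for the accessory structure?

Exception (a) does not apply: the structure's footprint is 275 sq ft, not less than 235 sq ft.
Exception (b): the structure will not be visible from the street; no windows face an adjoining lot; a current Provisional Notice is held — every condition holds. Under paragraphs (h)–(n): (h) would limit (b) — a current Standing Notice is held — but (i) sets (h) aside: (i) operates against (h): a current General Approval is held. (j) would limit (i) — aggregate throughput is 5,600 units, meeting the 5,470 units threshold — but (k) sets (j) aside: (k) is triggered — the lot is in a historic district. (l) is engaged (assessed value is $314,000, less than the $360,500 limit), but is overridden by (m): (m) is triggered — the baseline figure is 126, less than the 166 limit. (n) is not engaged (there is no Standing Exemption Letter in force), so (m) stands. So (b) applies.
Exception (c) does not apply: there is no Schedule 4 Waiver in force.
All of (d)'s requirements are met (the structure's height is 7 ft, less than the 9 ft limit; the qualifying period is 150 days, less than the 170 days limit; assembly uses only hand tools). But applying paragraph (o): (o) operates against (d): the compliance score is 15 points, under the 17 points limit. So (d) is unavailable.
Exception (e) does not apply: there is no Class F Notice in force.

No — exception (b) applies; Felix does not need a building permit.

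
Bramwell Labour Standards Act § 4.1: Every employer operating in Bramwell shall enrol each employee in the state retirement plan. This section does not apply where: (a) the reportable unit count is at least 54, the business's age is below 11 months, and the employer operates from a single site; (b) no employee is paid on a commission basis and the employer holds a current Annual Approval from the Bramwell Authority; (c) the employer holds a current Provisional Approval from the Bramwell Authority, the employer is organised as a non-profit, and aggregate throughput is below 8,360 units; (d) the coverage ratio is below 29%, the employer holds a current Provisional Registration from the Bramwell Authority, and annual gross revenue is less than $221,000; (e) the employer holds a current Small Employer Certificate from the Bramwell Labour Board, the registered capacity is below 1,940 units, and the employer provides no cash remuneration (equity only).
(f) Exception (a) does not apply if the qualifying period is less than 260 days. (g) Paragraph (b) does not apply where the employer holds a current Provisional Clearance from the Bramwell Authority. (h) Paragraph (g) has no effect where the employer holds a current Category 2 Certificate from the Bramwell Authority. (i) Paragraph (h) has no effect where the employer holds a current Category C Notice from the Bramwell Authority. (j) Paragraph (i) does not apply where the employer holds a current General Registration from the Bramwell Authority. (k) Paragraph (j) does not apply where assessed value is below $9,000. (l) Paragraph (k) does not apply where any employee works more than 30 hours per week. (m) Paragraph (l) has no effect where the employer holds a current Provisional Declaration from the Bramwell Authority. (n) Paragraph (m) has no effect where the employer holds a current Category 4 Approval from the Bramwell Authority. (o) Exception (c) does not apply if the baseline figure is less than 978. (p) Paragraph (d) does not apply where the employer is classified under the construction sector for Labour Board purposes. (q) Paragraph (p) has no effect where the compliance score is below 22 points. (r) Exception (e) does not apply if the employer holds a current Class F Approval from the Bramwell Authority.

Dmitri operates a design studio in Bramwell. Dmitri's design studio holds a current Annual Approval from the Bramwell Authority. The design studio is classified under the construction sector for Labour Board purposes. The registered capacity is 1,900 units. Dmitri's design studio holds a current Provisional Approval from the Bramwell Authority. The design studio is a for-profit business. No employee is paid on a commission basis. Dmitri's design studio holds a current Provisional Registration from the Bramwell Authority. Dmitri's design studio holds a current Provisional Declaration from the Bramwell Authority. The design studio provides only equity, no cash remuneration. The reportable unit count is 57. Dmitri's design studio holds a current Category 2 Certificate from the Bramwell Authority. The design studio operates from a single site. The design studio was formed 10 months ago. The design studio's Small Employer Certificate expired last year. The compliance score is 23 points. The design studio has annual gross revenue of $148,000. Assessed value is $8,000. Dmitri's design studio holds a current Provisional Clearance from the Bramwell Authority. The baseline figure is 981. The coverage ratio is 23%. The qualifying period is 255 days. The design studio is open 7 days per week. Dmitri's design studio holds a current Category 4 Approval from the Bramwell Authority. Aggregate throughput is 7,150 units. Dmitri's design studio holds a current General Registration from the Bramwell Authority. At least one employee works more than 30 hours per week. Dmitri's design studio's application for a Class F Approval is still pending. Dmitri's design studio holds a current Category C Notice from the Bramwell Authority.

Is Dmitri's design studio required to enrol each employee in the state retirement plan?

No — exception (b) applies; Dmitri's design studio is not required to enrol each employee in the state retirement plan.

Exception (a): the reportable unit count is 57, meeting the 54 threshold; the business's age is 10 months, below the 11 months limit; the employer operates from a single site — every condition holds. But: (f) operates — the qualifying period is 255 days, less than the 260 days limit. So (a) is unavailable.
Exception (b)'s conditions are all satisfied: no employee is paid on commission; a current Annual Approval is held. As to paragraphs (g)–(n): (g) would limit (b) — a current Provisional Clearance is held — but (h) sets (g) aside: (h) operates against (g): a current Category 2 Certificate is held. (i) would limit (h) — a current Category C Notice is held — but (j) sets (i) aside: (j) operates against (i): a current General Registration is held. (k) operates (assessed value is $8,000, below the $9,000 limit), but is set aside by (l): (l) operates against (k): at least one employee exceeds 30 hours/week. (m) operates (a current Provisional Declaration is held), but is set aside by (n): (n) operates against (m): a current Category 4 Approval is held. (b) remains available.
Exception (c) does not apply: the employer is for-profit.
Exception (d)'s conditions are all satisfied: the coverage ratio is 23%, below the 29% limit; a current Provisional Registration is held; annual gross revenue is $148,000, less than the $221,000 limit. But: (p) operates against (d): the design studio is classified under the construction sector. (q), which would lift (p), is inapplicable — the compliance score is 23 points, not below 22 points. Exception (d) does not apply.
Exception (e) requires that the employer holds a current Small Employer Certificate from the Bramwell Labour Board; but the Small Employer Certificate has expired, so (e) is unavailable.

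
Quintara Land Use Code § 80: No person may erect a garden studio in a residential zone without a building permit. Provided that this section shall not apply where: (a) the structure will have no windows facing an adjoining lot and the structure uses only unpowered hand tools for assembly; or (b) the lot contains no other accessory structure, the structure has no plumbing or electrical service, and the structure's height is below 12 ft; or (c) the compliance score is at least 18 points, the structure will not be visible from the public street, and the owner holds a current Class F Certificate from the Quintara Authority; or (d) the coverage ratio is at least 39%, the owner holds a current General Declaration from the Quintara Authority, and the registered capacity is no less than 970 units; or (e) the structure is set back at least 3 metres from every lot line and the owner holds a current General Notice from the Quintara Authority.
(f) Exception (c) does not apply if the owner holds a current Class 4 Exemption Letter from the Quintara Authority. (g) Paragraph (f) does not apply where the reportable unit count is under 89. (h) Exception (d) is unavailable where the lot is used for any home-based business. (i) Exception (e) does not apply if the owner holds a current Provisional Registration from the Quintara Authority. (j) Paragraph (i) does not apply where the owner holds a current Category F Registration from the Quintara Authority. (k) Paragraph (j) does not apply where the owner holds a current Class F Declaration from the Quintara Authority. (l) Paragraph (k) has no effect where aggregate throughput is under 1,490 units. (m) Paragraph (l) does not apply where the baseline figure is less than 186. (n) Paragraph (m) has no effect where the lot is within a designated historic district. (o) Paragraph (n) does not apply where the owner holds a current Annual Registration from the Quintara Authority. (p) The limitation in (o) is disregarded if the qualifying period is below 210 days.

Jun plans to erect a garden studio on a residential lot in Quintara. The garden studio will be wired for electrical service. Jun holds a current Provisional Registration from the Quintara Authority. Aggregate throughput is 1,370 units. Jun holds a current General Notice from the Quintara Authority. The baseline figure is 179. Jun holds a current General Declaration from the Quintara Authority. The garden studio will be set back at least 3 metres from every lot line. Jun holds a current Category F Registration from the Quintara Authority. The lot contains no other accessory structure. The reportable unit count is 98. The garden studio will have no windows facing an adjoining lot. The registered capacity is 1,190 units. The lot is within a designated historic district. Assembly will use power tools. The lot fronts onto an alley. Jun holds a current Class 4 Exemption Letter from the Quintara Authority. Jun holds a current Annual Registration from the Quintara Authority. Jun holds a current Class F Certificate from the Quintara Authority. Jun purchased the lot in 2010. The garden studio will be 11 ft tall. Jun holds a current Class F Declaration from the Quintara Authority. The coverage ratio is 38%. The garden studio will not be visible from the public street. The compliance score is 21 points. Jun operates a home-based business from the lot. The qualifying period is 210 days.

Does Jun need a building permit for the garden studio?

Yes — Jun must obtain a building permit.

Exception (a) requires that the structure uses only unpowered hand tools for assembly; but assembly uses power tools, so (a) is unavailable.
Exception (b) requires that the structure has no plumbing or electrical service; but electrical service is planned, so (b) is unavailable.
Exception (c): the compliance score is 21 points, meeting the 18 points threshold; the structure will not be visible from the street; a current Class F Certificate is held — every condition holds. However, paragraphs (f)–(g) must be considered: (f) operates against (c): a current Class 4 Exemption Letter is held. (g) does not operate here (the reportable unit count is 98, not under 89), so (f) stands. Exception (c) does not apply.
Exception (d) does not apply: the coverage ratio is 38%, short of 39%.
All of (e)'s requirements are met (the setback is at least 3 m on every side; a current General Notice is held). However, paragraphs (i)–(p) must be considered: (i) operates against (e): a current Provisional Registration is held. (j) operates (a current Category F Registration is held), but is itself disapplied by (k): (k) applies — a current Class F Declaration is held. (l) would limit (k) — aggregate throughput is 1,370 units, under the 1,490 units limit — but (m) sets (l) aside: (m) is triggered — the baseline figure is 179, less than the 186 limit. (n) is triggered (the lot is in a historic district), but is overridden by (o): (o) applies — a current Annual Registration is held. (p), which would lift (o), is not triggered — the qualifying period is 210 days, not below 210 days. So (e) is unavailable.
Every exception is unavailable, so the rule governs.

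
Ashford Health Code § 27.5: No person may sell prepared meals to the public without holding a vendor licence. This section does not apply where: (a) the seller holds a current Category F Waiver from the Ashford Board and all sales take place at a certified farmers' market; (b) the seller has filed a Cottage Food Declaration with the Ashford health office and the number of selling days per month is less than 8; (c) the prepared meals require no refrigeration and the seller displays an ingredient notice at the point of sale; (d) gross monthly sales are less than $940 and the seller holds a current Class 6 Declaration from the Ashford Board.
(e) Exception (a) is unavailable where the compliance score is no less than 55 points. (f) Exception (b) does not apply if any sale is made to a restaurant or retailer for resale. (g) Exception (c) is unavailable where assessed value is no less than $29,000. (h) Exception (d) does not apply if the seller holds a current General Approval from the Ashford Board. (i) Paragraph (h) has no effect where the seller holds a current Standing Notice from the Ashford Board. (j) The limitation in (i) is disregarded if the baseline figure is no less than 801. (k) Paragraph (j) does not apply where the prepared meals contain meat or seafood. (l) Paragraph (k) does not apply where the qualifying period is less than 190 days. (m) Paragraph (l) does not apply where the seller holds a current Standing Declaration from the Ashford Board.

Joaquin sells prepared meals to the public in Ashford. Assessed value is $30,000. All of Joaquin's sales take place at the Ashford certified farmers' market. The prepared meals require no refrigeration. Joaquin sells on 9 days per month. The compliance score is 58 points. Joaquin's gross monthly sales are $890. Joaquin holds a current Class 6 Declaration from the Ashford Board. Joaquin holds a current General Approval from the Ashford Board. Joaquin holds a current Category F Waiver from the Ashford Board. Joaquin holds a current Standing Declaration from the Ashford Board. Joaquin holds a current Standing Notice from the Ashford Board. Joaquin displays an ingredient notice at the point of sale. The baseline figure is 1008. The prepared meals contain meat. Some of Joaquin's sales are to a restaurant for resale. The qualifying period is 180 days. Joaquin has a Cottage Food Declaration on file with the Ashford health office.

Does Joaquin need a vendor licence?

No — exception (d) applies; Joaquin is not required to hold a vendor licence.

Exception (a)'s conditions are all satisfied: a current Category F Waiver is held; all sales are at a certified farmers' market. However, paragraph (e) must be considered: (e) operates — the compliance score is 58 points, meeting the 55 points threshold. Exception (a) does not apply.
Exception (b) requires that the number of selling days per month is less than 8; but the number of selling days per month is 9, not less than 8, so (b) is unavailable.
All of (c)'s requirements are met (the prepared meals are shelf-stable; an ingredient notice is displayed). Turning to paragraph (g): (g) is triggered — assessed value is $30,000, meeting the $29,000 threshold. So (c) is unavailable.
Exception (d)'s conditions are all satisfied: gross monthly sales are $890, less than the $940 limit; a current Class 6 Declaration is held. Under paragraphs (h)–(m): (h) applies (a current General Approval is held), but is displaced by (i): (i) operates against (h): a current Standing Notice is held. (j) would limit (i) — the baseline figure is 1,008, meeting the 801 threshold — but (k) sets (j) aside: (k) is triggered — the prepared meals contain meat. (l) is engaged (the qualifying period is 180 days, less than the 190 days limit), but is itself disapplied by (m): (m) operates against (l): a current Standing Declaration is held. (d) remains available.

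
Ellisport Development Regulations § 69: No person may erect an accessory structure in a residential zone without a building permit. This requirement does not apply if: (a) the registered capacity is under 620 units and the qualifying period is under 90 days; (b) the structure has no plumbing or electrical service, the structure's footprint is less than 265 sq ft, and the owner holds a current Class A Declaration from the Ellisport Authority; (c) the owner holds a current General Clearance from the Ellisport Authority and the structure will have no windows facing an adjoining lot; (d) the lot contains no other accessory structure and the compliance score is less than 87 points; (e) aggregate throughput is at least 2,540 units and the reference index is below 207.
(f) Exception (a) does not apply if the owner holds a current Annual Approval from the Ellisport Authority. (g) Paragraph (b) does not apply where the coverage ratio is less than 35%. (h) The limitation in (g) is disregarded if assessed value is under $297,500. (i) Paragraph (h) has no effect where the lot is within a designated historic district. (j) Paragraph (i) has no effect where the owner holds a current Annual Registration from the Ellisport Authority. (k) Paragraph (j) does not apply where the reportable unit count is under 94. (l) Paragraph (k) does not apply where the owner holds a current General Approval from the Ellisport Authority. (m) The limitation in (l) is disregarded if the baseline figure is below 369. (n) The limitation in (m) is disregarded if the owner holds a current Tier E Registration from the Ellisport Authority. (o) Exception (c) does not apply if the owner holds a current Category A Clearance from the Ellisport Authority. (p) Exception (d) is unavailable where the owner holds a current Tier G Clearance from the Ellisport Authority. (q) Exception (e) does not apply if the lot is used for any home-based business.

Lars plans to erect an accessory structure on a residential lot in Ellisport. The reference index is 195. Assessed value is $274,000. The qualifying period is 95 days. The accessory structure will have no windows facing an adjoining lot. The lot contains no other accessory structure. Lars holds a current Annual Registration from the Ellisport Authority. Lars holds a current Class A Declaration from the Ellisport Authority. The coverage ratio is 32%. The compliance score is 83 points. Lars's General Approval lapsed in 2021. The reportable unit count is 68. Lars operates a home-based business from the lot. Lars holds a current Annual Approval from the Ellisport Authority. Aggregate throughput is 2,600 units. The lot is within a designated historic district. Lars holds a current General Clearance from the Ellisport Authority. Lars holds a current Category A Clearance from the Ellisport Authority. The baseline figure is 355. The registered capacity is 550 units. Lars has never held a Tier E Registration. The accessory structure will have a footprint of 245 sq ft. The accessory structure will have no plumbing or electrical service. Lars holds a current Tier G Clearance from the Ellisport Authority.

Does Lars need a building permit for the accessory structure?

Exception (a) requires that the qualifying period is under 90 days; but the qualifying period is 95 days, not under 90 days, so (a) is unavailable.
Exception (b): there is no plumbing or electrical service; the structure's footprint is 245 sq ft, less than the 265 sq ft limit; a current Class A Declaration is held — every condition holds. But: (g) operates against (b): the coverage ratio is 32%, less than the 35% limit. (h) applies (assessed value is $274,000, under the $297,500 limit), but yields to (i): (i) is engaged — the lot is in a historic district. (j) is engaged (a current Annual Registration is held), but yields to (k): (k) is triggered — the reportable unit count is 68, under the 94 limit. (l) is not engaged (there is no General Approval in force), so (k) stands. (b) is therefore removed.
Exception (c)'s conditions are all satisfied: a current General Clearance is held; no windows face an adjoining lot. But: (o) operates against (c): a current Category A Clearance is held. Exception (c) does not apply.
Exception (d) is satisfied on its face — the lot has no other accessory structure; the compliance score is 83 points, less than the 87 points limit. However, paragraph (p) must be considered: (p) operates against (d): a current Tier G Clearance is held. So (d) is unavailable.
Exception (e) is satisfied on its face — aggregate throughput is 2,600 units, meeting the 2,540 units threshold; the reference index is 195, below the 207 limit. However, paragraph (q) must be considered: (q) is engaged — a home-based business operates on the lot. Exception (e) does not apply.
No exception is made out. Lars falls within the general rule.

Yes — Lars must obtain a building permit.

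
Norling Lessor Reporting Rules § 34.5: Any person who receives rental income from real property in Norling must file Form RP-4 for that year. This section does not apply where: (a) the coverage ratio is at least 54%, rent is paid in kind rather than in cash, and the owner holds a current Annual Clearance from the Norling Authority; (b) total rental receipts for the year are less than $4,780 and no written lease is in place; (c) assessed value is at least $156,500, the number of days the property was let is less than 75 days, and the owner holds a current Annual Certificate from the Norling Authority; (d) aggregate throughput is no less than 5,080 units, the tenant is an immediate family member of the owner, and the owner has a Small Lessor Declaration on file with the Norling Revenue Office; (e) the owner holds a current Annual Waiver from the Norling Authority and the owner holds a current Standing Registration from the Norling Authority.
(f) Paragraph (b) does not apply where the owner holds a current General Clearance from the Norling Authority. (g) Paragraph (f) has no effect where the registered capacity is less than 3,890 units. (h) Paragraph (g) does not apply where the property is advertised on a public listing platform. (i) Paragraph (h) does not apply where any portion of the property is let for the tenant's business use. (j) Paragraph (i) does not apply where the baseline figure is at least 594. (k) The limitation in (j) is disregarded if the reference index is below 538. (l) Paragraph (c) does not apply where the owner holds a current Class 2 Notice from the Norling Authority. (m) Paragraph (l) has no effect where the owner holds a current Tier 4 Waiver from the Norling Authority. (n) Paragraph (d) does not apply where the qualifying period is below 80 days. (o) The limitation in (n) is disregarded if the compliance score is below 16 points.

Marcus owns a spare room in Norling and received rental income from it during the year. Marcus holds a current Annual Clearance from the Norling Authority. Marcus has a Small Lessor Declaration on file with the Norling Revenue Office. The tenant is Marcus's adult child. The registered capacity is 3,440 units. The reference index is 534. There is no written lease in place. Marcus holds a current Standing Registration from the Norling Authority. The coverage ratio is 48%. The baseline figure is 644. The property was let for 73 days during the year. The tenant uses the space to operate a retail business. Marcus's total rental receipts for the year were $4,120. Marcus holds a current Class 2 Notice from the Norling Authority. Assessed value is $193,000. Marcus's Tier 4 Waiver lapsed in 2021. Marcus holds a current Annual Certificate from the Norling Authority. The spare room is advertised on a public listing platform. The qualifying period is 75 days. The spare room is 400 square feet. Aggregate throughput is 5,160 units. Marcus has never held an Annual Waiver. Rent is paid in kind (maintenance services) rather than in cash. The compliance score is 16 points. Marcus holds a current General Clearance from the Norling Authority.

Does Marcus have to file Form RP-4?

No — exception (b) applies; Marcus is not required to file Form RP-4.

Exception (a) does not apply: the coverage ratio is 48%, short of 54%.
Exception (b)'s conditions are all satisfied: total rental receipts for the year are $4,120, less than the $4,780 limit; there is no written lease. Under paragraphs (f)–(k): (f) would limit (b) — a current General Clearance is held — but (g) sets (f) aside: (g) operates against (f): the registered capacity is 3,440 units, less than the 3,890 units limit. (h) is engaged (the property is publicly advertised), but is displaced by (i): (i) is engaged — the space is let for business use. (j) applies (the baseline figure is 644, meeting the 594 threshold), but is itself disapplied by (k): (k) operates against (j): the reference index is 534, below the 538 limit. So (b) applies.
Exception (c) is satisfied on its face — assessed value is $193,000, meeting the $156,500 threshold; the number of days the property was let is 73 days, less than the 75 days limit; a current Annual Certificate is held. But: (l) operates — a current Class 2 Notice is held. (m), which would lift (l), is inapplicable — no current Tier 4 Waiver is held. Exception (c) does not apply.
Exception (d) is satisfied on its face — aggregate throughput is 5,160 units, meeting the 5,080 units threshold; the tenant is an immediate family member; a Small Lessor Declaration is on file. But applying paragraphs (n)–(o): (n) operates against (d): the qualifying period is 75 days, below the 80 days limit. (o) is inapplicable (the compliance score is 16 points, not below 16 points), so (n) stands. So (d) is unavailable.
Exception (e) does not apply: there is no Annual Waiver in force.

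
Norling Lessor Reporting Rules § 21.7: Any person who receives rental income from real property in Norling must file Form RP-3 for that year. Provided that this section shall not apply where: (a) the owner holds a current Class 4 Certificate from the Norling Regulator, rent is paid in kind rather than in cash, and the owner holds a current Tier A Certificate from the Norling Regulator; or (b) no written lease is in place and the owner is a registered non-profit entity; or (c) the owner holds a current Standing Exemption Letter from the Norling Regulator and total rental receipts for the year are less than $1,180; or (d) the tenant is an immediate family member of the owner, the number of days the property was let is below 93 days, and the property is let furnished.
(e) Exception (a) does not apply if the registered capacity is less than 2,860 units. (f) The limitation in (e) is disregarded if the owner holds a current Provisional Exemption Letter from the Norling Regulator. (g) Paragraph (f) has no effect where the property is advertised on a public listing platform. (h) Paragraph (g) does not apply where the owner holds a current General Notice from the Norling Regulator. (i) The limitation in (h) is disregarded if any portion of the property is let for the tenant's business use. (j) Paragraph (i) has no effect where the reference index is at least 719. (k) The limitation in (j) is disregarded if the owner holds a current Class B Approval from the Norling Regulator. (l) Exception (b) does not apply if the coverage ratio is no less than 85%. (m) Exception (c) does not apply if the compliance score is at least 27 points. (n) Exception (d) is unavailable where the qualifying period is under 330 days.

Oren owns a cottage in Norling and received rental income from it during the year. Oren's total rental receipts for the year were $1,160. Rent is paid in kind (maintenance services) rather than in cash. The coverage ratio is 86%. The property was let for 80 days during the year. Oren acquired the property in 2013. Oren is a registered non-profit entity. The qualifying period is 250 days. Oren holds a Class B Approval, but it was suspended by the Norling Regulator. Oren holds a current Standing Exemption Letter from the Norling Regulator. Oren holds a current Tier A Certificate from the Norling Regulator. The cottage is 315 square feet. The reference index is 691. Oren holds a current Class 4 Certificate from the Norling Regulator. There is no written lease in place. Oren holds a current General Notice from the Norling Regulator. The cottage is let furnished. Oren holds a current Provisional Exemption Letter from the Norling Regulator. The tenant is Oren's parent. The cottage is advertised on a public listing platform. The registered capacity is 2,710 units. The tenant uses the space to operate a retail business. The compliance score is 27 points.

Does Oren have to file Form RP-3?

All of (a)'s requirements are met (a current Class 4 Certificate is held; rent is paid in kind; a current Tier A Certificate is held). But applying paragraphs (e)–(k): (e) operates — the registered capacity is 2,710 units, less than the 2,860 units limit. (f) is engaged (a current Provisional Exemption Letter is held), but is itself disapplied by (g): (g) operates against (f): the property is publicly advertised. (h) would limit (g) — a current General Notice is held — but (i) sets (h) aside: (i) operates against (h): the space is let for business use. (j), which would lift (i), is inapplicable — the reference index is 691, short of 719. So (a) is unavailable.
Exception (b)'s conditions are all satisfied: there is no written lease; Oren is a registered non-profit. But applying paragraph (l): (l) operates against (b): the coverage ratio is 86%, meeting the 85% threshold. So (b) is unavailable.
All of (c)'s requirements are met (a current Standing Exemption Letter is held; total rental receipts for the year are $1,160, less than the $1,180 limit). However, paragraph (m) must be considered: (m) applies — the compliance score is 27 points, meeting the 27 points threshold. Exception (c) does not apply.
Exception (d): the tenant is an immediate family member; the number of days the property was let is 80 days, below the 93 days limit; the property is let furnished — every condition holds. But: (n) operates against (d): the qualifying period is 250 days, under the 330 days limit. (d) is therefore removed.
No exception displaces § 21.7.

Yes — Oren must file Form RP-3.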